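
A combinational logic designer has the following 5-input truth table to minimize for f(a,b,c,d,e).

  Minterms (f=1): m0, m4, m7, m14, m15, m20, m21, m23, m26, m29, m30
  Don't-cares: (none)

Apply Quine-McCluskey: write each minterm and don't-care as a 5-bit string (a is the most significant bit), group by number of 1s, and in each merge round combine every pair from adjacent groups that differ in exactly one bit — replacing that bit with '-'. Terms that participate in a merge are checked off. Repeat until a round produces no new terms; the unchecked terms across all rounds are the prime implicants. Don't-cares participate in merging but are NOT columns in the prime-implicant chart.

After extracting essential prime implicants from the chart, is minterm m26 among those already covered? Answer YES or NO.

YES

size-2^0 implicants → 00000(✓)  00100(✓)  00111(✓)  01110(✓)  01111(✓)  10100(✓)  10101(✓)  10111(✓)  11010(✓)  11101(✓)  11110(✓)
size-2^1 implicants → -0100  -0111  -1110  0-111  00-00  0111-  1-101  101-1  1010-  11-10
Unchecked terms (primes): -0100, -0111, -1110, 0-111, 00-00, 0111-, 1-101, 101-1, 1010-, 11-10
Minterm coverage:
  m0 ⊆ 00-00 [E]
  m4 ⊆ -0100,00-00
  m7 ⊆ -0111,0-111
  m14 ⊆ -1110,0111-
  m15 ⊆ 0-111,0111-
  m20 ⊆ -0100,1010-
  m21 ⊆ 1-101,101-1,1010-
  m23 ⊆ -0111,101-1
  m26 ⊆ 11-10 [E]
  m29 ⊆ 1-101 [E]
  m30 ⊆ -1110,11-10
E = {00-00, 1-101, 11-10}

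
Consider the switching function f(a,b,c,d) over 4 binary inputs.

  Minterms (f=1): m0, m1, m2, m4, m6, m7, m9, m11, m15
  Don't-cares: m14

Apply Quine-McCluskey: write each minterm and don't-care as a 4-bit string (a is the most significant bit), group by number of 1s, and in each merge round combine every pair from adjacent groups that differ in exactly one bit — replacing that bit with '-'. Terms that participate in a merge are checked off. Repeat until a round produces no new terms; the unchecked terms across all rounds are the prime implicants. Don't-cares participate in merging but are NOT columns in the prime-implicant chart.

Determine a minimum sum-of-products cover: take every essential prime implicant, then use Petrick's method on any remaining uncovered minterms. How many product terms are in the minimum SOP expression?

4

[col 0] 0000*, 0001*, 0010*, 0100*, 0110*, 0111*, 1001*, 1011*, 1110*, 1111*
[col 1] -001, -110*, -111*, 0-00*, 0-10*, 00-0*, 000-, 01-0*, 011-*, 1-11, 10-1, 111-*
[col 2] -11-, 0--0
Prime implicants: -001, -11-, 0--0, 000-, 1-11, 10-1
PI chart (minterm → PIs covering it):
  0 | 0--0,000-
  1 | -001,000-
  2 | 0--0  (sole → essential)
  4 | 0--0  (sole → essential)
  6 | -11-,0--0
  7 | -11-  (sole → essential)
  9 | -001,10-1
  11 | 1-11,10-1
  15 | -11-,1-11
Essential prime implicants: -11-, 0--0
Petrick residual → -001, 1-11
Minimum SOP uses 4 PIs: b'c'd + bc + a'd' + acd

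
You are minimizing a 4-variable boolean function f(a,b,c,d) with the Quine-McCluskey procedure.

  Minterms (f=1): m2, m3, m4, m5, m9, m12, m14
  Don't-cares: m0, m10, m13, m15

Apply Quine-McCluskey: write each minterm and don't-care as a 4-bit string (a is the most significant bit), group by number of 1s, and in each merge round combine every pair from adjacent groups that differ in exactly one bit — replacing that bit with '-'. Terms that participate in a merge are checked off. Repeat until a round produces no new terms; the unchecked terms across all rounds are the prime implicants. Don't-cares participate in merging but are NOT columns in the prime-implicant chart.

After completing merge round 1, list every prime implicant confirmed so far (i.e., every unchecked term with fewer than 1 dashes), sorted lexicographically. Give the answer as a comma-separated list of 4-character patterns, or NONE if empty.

[col 0] 0000*, 0010*, 0011*, 0100*, 0101*, 1001*, 1010*, 1100*, 1101*, 1110*, 1111*
[col 1] -010, -100*, -101*, 0-00, 00-0, 001-, 010-*, 1-01, 1-10, 11-0*, 11-1*, 110-*, 111-*
[col 2] -10-, 11--
Prime implicants: -010, -10-, 0-00, 00-0, 001-, 1-01, 1-10, 11--

NONE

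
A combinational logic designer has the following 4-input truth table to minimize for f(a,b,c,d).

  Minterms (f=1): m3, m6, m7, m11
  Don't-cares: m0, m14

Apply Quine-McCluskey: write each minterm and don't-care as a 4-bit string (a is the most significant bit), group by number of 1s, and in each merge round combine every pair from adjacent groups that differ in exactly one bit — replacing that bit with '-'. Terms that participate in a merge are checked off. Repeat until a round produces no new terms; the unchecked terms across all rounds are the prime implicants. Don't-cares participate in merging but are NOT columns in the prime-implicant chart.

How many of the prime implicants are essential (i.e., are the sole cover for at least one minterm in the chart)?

[col 0] 0000, 0011*, 0110*, 0111*, 1011*, 1110*
[col 1] -011, -110, 0-11, 011-
Prime implicants: -011, -110, 0-11, 0000, 011-
PI chart (minterm → PIs covering it):
  3 | -011,0-11
  6 | -110,011-
  7 | 0-11,011-
  11 | -011  (sole → essential)
Essential prime implicants: -011

1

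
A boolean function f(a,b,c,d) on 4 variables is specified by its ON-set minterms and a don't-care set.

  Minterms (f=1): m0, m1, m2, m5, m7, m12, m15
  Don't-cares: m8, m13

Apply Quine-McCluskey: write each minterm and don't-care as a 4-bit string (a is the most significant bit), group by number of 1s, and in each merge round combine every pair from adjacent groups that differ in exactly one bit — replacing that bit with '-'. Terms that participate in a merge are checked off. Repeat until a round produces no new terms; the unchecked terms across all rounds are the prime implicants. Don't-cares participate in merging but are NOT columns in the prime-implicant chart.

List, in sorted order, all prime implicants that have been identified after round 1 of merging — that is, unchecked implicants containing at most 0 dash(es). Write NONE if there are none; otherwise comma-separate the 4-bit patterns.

NONE

Round 0: 0000✓ 0001✓ 0010✓ 0101✓ 0111✓ 1000✓ 1100✓ 1101✓ 1111✓
Round 1: -000 -101✓ -111✓ 0-01 00-0 000- 01-1✓ 1-00 11-1✓ 110-
Round 2: -1-1
PIs = {-000, -1-1, 0-01, 00-0, 000-, 1-00, 110-}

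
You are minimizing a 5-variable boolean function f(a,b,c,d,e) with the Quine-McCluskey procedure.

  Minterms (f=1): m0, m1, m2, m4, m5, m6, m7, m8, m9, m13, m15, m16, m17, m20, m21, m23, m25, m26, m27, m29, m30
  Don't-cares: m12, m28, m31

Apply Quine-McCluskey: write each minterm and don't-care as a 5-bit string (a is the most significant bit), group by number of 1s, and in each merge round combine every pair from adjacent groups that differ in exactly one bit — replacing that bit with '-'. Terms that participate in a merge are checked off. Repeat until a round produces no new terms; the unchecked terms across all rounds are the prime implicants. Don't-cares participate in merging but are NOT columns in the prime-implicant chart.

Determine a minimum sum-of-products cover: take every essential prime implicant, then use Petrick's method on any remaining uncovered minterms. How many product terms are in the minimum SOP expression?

6

Round 0: 00000✓ 00001✓ 00010✓ 00100✓ 00101✓ 00110✓ 00111✓ 01000✓ 01001✓ 01100✓ 01101✓ 01111✓ 10000✓ 10001✓ 10100✓ 10101✓ 10111✓ 11001✓ 11010✓ 11011✓ 11100✓ 11101✓ 11110✓ 11111✓
Round 1: -0000✓ -0001✓ -0100✓ -0101✓ -0111✓ -1001✓ -1100✓ -1101✓ -1111✓ 0-000✓ 0-001✓ 0-100✓ 0-101✓ 0-111✓ 00-00✓ 00-01✓ 00-10✓ 000-0✓ 0000-✓ 001-0✓ 001-1✓ 0010-✓ 0011-✓ 01-00✓ 01-01✓ 0100-✓ 011-1✓ 0110-✓ 1-001✓ 1-100✓ 1-101✓ 1-111✓ 10-00✓ 10-01✓ 1000-✓ 101-1✓ 1010-✓ 11-01✓ 11-10✓ 11-11✓ 110-1✓ 1101-✓ 111-0✓ 111-1✓ 1110-✓ 1111-✓
Round 2: --001✓ --100✓ --101✓ --111✓ -0-00✓ -0-01✓ -000-✓ -01-1✓ -010-✓ -1-01✓ -11-1✓ -110-✓ 0--00✓ 0--01✓ 0-00-✓ 0-1-1✓ 0-10-✓ 00--0 00-0-✓ 001-- 01-0-✓ 1--01✓ 1-1-1✓ 1-10-✓ 10-0-✓ 11--1 11-1- 111--
Round 3: ---01 --1-1 --10- -0-0- 0--0-
PIs = {---01, --1-1, --10-, -0-0-, 0--0-, 00--0, 001--, 11--1, 11-1-, 111--}
Coverage chart:
  m0: -0-0-,0--0-,00--0
  m1: ---01,-0-0-,0--0-
  m2: 00--0 ←essential
  m4: --10-,-0-0-,0--0-,00--0,001--
  m5: ---01,--1-1,--10-,-0-0-,0--0-,001--
  m6: 00--0,001--
  m7: --1-1,001--
  m8: 0--0- ←essential
  m9: ---01,0--0-
  m13: ---01,--1-1,--10-,0--0-
  m15: --1-1 ←essential
  m16: -0-0- ←essential
  m17: ---01,-0-0-
  m20: --10-,-0-0-
  m21: ---01,--1-1,--10-,-0-0-
  m23: --1-1 ←essential
  m25: ---01,11--1
  m26: 11-1- ←essential
  m27: 11--1,11-1-
  m29: ---01,--1-1,--10-,11--1,111--
  m30: 11-1-,111--
Essential: --1-1, -0-0-, 0--0-, 00--0, 11-1-
Petrick residual → ---01
Min cover (6 terms): d'e + ce + b'd' + a'd' + a'b'e' + abd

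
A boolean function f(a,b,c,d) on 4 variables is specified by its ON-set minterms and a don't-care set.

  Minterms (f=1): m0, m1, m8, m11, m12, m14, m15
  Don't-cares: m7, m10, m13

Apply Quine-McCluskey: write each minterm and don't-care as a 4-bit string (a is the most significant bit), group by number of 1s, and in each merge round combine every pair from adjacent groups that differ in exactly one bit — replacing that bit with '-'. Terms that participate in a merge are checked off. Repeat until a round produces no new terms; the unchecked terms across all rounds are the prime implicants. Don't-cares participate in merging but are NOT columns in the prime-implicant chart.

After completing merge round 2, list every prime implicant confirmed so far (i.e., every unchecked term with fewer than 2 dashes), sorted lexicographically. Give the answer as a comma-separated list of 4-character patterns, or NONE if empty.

-000, -111, 000-

size-2^0 implicants → 0000(✓)  0001(✓)  0111(✓)  1000(✓)  1010(✓)  1011(✓)  1100(✓)  1101(✓)  1110(✓)  1111(✓)
size-2^1 implicants → -000  -111  000-  1-00(✓)  1-10(✓)  1-11(✓)  10-0(✓)  101-(✓)  11-0(✓)  11-1(✓)  110-(✓)  111-(✓)
size-2^2 implicants → 1--0  1-1-  11--
Unchecked terms (primes): -000, -111, 000-, 1--0, 1-1-, 11--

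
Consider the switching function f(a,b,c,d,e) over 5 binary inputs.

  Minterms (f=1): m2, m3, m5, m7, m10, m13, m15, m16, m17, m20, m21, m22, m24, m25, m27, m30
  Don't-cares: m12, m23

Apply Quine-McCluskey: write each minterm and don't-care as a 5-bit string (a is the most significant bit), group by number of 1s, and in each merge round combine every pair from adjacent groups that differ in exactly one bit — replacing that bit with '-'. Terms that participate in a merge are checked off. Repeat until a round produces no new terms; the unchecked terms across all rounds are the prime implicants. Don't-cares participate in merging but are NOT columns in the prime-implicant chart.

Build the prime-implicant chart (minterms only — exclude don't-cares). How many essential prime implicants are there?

5

size-2^0 implicants → 00010(✓)  00011(✓)  00101(✓)  00111(✓)  01010(✓)  01100(✓)  01101(✓)  01111(✓)  10000(✓)  10001(✓)  10100(✓)  10101(✓)  10110(✓)  10111(✓)  11000(✓)  11001(✓)  11011(✓)  11110(✓)
size-2^1 implicants → -0101(✓)  -0111(✓)  0-010  0-101(✓)  0-111(✓)  00-11  0001-  001-1(✓)  011-1(✓)  0110-  1-000(✓)  1-001(✓)  1-110  10-00(✓)  10-01(✓)  1000-(✓)  101-0(✓)  101-1(✓)  1010-(✓)  1011-(✓)  110-1  1100-(✓)
size-2^2 implicants → -01-1  0-1-1  1-00-  10-0-  101--
Unchecked terms (primes): -01-1, 0-010, 0-1-1, 00-11, 0001-, 0110-, 1-00-, 1-110, 10-0-, 101--, 110-1
Minterm coverage:
  m2 ⊆ 0-010,0001-
  m3 ⊆ 00-11,0001-
  m5 ⊆ -01-1,0-1-1
  m7 ⊆ -01-1,0-1-1,00-11
  m10 ⊆ 0-010 [E]
  m13 ⊆ 0-1-1,0110-
  m15 ⊆ 0-1-1 [E]
  m16 ⊆ 1-00-,10-0-
  m17 ⊆ 1-00-,10-0-
  m20 ⊆ 10-0-,101--
  m21 ⊆ -01-1,10-0-,101--
  m22 ⊆ 1-110,101--
  m24 ⊆ 1-00- [E]
  m25 ⊆ 1-00-,110-1
  m27 ⊆ 110-1 [E]
  m30 ⊆ 1-110 [E]
E = {0-010, 0-1-1, 1-00-, 1-110, 110-1}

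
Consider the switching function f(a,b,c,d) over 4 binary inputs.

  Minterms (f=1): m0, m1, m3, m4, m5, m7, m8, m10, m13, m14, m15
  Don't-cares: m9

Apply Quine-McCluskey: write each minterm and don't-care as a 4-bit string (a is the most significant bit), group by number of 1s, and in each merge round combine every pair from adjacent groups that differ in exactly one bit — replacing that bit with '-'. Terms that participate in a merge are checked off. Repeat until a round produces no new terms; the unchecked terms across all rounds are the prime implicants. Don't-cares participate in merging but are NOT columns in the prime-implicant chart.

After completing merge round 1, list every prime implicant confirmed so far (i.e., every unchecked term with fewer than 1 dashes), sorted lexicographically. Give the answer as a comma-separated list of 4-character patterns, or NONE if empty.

Round 0: 0000✓ 0001✓ 0011✓ 0100✓ 0101✓ 0111✓ 1000✓ 1001✓ 1010✓ 1101✓ 1110✓ 1111✓
Round 1: -000✓ -001✓ -101✓ -111✓ 0-00✓ 0-01✓ 0-11✓ 00-1✓ 000-✓ 01-1✓ 010-✓ 1-01✓ 1-10 10-0 100-✓ 11-1✓ 111-
Round 2: --01 -00- -1-1 0--1 0-0-
PIs = {--01, -00-, -1-1, 0--1, 0-0-, 1-10, 10-0, 111-}

NONE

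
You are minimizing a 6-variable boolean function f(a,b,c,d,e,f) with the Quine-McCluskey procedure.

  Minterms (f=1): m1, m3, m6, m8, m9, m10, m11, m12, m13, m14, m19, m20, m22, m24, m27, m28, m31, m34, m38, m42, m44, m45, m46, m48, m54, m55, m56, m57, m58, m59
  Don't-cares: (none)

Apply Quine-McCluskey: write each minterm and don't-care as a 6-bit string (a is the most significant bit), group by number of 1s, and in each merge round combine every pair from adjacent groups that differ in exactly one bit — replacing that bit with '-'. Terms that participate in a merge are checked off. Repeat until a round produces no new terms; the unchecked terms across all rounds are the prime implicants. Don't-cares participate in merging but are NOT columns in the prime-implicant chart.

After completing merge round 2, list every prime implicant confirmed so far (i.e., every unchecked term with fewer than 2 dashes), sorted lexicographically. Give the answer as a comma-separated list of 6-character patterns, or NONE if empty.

-11000, -11011, 01-100, 0101-0, 011-11, 1-1010, 11-000, 11011-

Round 0: 000001✓ 000011✓ 000110✓ 001000✓ 001001✓ 001010✓ 001011✓ 001100✓ 001101✓ 001110✓ 010011✓ 010100✓ 010110✓ 011000✓ 011011✓ 011100✓ 011111✓ 100010✓ 100110✓ 101010✓ 101100✓ 101101✓ 101110✓ 110000✓ 110110✓ 110111✓ 111000✓ 111001✓ 111010✓ 111011✓
Round 1: -00110✓ -01010✓ -01100✓ -01101✓ -01110✓ -10110✓ -11000 -11011 0-0011✓ 0-0110✓ 0-1000✓ 0-1011✓ 0-1100✓ 00-001✓ 00-011✓ 00-110✓ 0000-1✓ 001-00✓ 001-01✓ 001-10✓ 0010-0✓ 0010-1✓ 00100-✓ 00101-✓ 0011-0✓ 00110-✓ 01-011✓ 01-100 0101-0 011-00✓ 011-11 1-0110✓ 1-1010 10-010✓ 10-110✓ 100-10✓ 101-10✓ 1011-0✓ 10110-✓ 11-000 11011- 1110-0✓ 1110-1✓ 11100-✓ 11101-✓
Round 2: --0110 -0-110 -01-10 -011-0 -0110- 0--011 0-1-00 00-0-1 001--0 001-0- 0010-- 10--10 1110--
PIs = {--0110, -0-110, -01-10, -011-0, -0110-, -11000, -11011, 0--011, 0-1-00, 00-0-1, 001--0, 001-0-, 0010--, 01-100, 0101-0, 011-11, 1-1010, 10--10, 11-000, 11011-, 1110--}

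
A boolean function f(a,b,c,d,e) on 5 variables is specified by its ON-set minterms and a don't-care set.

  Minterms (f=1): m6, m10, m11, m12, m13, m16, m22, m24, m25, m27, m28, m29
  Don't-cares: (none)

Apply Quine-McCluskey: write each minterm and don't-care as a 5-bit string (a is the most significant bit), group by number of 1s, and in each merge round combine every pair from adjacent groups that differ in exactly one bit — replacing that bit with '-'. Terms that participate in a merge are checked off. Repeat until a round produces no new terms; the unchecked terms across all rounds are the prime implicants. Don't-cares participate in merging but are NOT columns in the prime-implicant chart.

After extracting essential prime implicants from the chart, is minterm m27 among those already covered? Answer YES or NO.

size-2^0 implicants → 00110(✓)  01010(✓)  01011(✓)  01100(✓)  01101(✓)  10000(✓)  10110(✓)  11000(✓)  11001(✓)  11011(✓)  11100(✓)  11101(✓)
size-2^1 implicants → -0110  -1011  -1100(✓)  -1101(✓)  0101-  0110-(✓)  1-000  11-00(✓)  11-01(✓)  110-1  1100-(✓)  1110-(✓)
size-2^2 implicants → -110-  11-0-
Unchecked terms (primes): -0110, -1011, -110-, 0101-, 1-000, 11-0-, 110-1
Minterm coverage:
  m6 ⊆ -0110 [E]
  m10 ⊆ 0101- [E]
  m11 ⊆ -1011,0101-
  m12 ⊆ -110- [E]
  m13 ⊆ -110- [E]
  m16 ⊆ 1-000 [E]
  m22 ⊆ -0110 [E]
  m24 ⊆ 1-000,11-0-
  m25 ⊆ 11-0-,110-1
  m27 ⊆ -1011,110-1
  m28 ⊆ -110-,11-0-
  m29 ⊆ -110-,11-0-
E = {-0110, -110-, 0101-, 1-000}

NO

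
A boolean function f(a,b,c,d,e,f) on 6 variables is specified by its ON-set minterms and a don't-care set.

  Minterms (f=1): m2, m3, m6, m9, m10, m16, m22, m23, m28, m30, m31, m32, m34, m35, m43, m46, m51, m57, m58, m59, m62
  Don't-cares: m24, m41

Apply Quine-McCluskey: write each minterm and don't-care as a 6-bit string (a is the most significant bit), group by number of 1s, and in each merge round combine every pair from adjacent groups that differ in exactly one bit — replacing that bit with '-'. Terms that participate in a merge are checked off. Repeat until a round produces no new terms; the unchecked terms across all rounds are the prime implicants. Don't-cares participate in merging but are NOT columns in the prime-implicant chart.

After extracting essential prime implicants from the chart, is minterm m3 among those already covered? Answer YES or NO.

YES

Round 0: 000010✓ 000011✓ 000110✓ 001001✓ 001010✓ 010000✓ 010110✓ 010111✓ 011000✓ 011100✓ 011110✓ 011111✓ 100000✓ 100010✓ 100011✓ 101001✓ 101011✓ 101110✓ 110011✓ 111001✓ 111010✓ 111011✓ 111110✓
Round 1: -00010✓ -00011✓ -01001 -11110 0-0110 00-010 000-10 00001-✓ 01-000 01-110✓ 01-111✓ 01011-✓ 011-00 0111-0 01111-✓ 1-0011✓ 1-1001✓ 1-1011✓ 1-1110 10-011✓ 1000-0 10001-✓ 1010-1✓ 11-011✓ 111-10 1110-1✓ 11101-
Round 2: -0001- 01-11- 1--011 1-10-1
PIs = {-0001-, -01001, -11110, 0-0110, 00-010, 000-10, 01-000, 01-11-, 011-00, 0111-0, 1--011, 1-10-1, 1-1110, 1000-0, 111-10, 11101-}
Coverage chart:
  m2: -0001-,00-010,000-10
  m3: -0001- ←essential
  m6: 0-0110,000-10
  m9: -01001 ←essential
  m10: 00-010 ←essential
  m16: 01-000 ←essential
  m22: 0-0110,01-11-
  m23: 01-11- ←essential
  m28: 011-00,0111-0
  m30: -11110,01-11-,0111-0
  m31: 01-11- ←essential
  m32: 1000-0 ←essential
  m34: -0001-,1000-0
  m35: -0001-,1--011
  m43: 1--011,1-10-1
  m46: 1-1110 ←essential
  m51: 1--011 ←essential
  m57: 1-10-1 ←essential
  m58: 111-10,11101-
  m59: 1--011,1-10-1,11101-
  m62: -11110,1-1110,111-10
Essential: -0001-, -01001, 00-010, 01-000, 01-11-, 1--011, 1-10-1, 1-1110, 1000-0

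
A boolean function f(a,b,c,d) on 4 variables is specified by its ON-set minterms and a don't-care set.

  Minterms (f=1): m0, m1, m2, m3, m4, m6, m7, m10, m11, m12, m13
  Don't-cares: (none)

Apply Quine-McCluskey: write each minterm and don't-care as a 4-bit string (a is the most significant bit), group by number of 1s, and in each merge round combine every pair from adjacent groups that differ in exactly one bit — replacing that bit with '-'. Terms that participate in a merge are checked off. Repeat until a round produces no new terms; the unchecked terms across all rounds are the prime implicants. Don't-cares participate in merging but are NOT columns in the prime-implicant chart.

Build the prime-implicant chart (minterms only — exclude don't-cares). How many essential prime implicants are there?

4

size-2^0 implicants → 0000(✓)  0001(✓)  0010(✓)  0011(✓)  0100(✓)  0110(✓)  0111(✓)  1010(✓)  1011(✓)  1100(✓)  1101(✓)
size-2^1 implicants → -010(✓)  -011(✓)  -100  0-00(✓)  0-10(✓)  0-11(✓)  00-0(✓)  00-1(✓)  000-(✓)  001-(✓)  01-0(✓)  011-(✓)  101-(✓)  110-
size-2^2 implicants → -01-  0--0  0-1-  00--
Unchecked terms (primes): -01-, -100, 0--0, 0-1-, 00--, 110-
Minterm coverage:
  m0 ⊆ 0--0,00--
  m1 ⊆ 00-- [E]
  m2 ⊆ -01-,0--0,0-1-,00--
  m3 ⊆ -01-,0-1-,00--
  m4 ⊆ -100,0--0
  m6 ⊆ 0--0,0-1-
  m7 ⊆ 0-1- [E]
  m10 ⊆ -01- [E]
  m11 ⊆ -01- [E]
  m12 ⊆ -100,110-
  m13 ⊆ 110- [E]
E = {-01-, 0-1-, 00--, 110-}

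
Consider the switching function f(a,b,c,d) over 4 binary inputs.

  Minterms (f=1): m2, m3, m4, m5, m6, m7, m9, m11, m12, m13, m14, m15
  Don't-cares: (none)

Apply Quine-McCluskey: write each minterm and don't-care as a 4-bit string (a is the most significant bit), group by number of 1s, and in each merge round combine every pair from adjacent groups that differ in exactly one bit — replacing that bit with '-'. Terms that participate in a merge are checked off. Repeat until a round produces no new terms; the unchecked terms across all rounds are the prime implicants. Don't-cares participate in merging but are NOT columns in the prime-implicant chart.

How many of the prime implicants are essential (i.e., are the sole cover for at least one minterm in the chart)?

size-2^0 implicants → 0010(✓)  0011(✓)  0100(✓)  0101(✓)  0110(✓)  0111(✓)  1001(✓)  1011(✓)  1100(✓)  1101(✓)  1110(✓)  1111(✓)
size-2^1 implicants → -011(✓)  -100(✓)  -101(✓)  -110(✓)  -111(✓)  0-10(✓)  0-11(✓)  001-(✓)  01-0(✓)  01-1(✓)  010-(✓)  011-(✓)  1-01(✓)  1-11(✓)  10-1(✓)  11-0(✓)  11-1(✓)  110-(✓)  111-(✓)
size-2^2 implicants → --11  -1-0(✓)  -1-1(✓)  -10-(✓)  -11-(✓)  0-1-  01--(✓)  1--1  11--(✓)
size-2^3 implicants → -1--
Unchecked terms (primes): --11, -1--, 0-1-, 1--1
Minterm coverage:
  m2 ⊆ 0-1- [E]
  m3 ⊆ --11,0-1-
  m4 ⊆ -1-- [E]
  m5 ⊆ -1-- [E]
  m6 ⊆ -1--,0-1-
  m7 ⊆ --11,-1--,0-1-
  m9 ⊆ 1--1 [E]
  m11 ⊆ --11,1--1
  m12 ⊆ -1-- [E]
  m13 ⊆ -1--,1--1
  m14 ⊆ -1-- [E]
  m15 ⊆ --11,-1--,1--1
E = {-1--, 0-1-, 1--1}

3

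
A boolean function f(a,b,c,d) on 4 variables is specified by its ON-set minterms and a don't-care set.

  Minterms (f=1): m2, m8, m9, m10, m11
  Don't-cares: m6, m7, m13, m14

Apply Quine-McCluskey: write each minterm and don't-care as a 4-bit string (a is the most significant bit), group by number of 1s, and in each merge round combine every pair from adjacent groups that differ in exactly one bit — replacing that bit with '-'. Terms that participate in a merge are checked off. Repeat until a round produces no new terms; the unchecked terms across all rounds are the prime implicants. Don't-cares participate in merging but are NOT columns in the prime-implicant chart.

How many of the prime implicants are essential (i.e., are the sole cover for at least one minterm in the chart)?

2

Round 0: 0010✓ 0110✓ 0111✓ 1000✓ 1001✓ 1010✓ 1011✓ 1101✓ 1110✓
Round 1: -010✓ -110✓ 0-10✓ 011- 1-01 1-10✓ 10-0✓ 10-1✓ 100-✓ 101-✓
Round 2: --10 10--
PIs = {--10, 011-, 1-01, 10--}
Coverage chart:
  m2: --10 ←essential
  m8: 10-- ←essential
  m9: 1-01,10--
  m10: --10,10--
  m11: 10-- ←essential
Essential: --10, 10--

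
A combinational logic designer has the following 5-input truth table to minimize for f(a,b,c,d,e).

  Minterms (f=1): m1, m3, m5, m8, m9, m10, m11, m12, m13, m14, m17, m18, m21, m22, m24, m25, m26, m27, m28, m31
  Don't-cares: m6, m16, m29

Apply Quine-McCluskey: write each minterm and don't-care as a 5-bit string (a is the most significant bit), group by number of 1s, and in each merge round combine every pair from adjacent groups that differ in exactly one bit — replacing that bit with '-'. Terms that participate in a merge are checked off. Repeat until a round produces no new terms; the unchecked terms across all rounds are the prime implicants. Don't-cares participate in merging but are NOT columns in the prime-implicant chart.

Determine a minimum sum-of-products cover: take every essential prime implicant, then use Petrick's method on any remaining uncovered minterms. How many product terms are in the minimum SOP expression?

7

size-2^0 implicants → 00001(✓)  00011(✓)  00101(✓)  00110(✓)  01000(✓)  01001(✓)  01010(✓)  01011(✓)  01100(✓)  01101(✓)  01110(✓)  10000(✓)  10001(✓)  10010(✓)  10101(✓)  10110(✓)  11000(✓)  11001(✓)  11010(✓)  11011(✓)  11100(✓)  11101(✓)  11111(✓)
size-2^1 implicants → -0001(✓)  -0101(✓)  -0110  -1000(✓)  -1001(✓)  -1010(✓)  -1011(✓)  -1100(✓)  -1101(✓)  0-001(✓)  0-011(✓)  0-101(✓)  0-110  00-01(✓)  000-1(✓)  01-00(✓)  01-01(✓)  01-10(✓)  010-0(✓)  010-1(✓)  0100-(✓)  0101-(✓)  011-0(✓)  0110-(✓)  1-000(✓)  1-001(✓)  1-010(✓)  1-101(✓)  10-01(✓)  10-10  100-0(✓)  1000-(✓)  11-00(✓)  11-01(✓)  11-11(✓)  110-0(✓)  110-1(✓)  1100-(✓)  1101-(✓)  111-1(✓)  1110-(✓)
size-2^2 implicants → --001(✓)  --101(✓)  -0-01(✓)  -1-00(✓)  -1-01(✓)  -10-0(✓)  -10-1(✓)  -100-(✓)  -101-(✓)  -110-(✓)  0--01(✓)  0-0-1  01--0  01-0-(✓)  010--(✓)  1--01(✓)  1-0-0  1-00-  11--1  11-0-(✓)  110--(✓)
size-2^3 implicants → ---01  -1-0-  -10--
Unchecked terms (primes): ---01, -0110, -1-0-, -10--, 0-0-1, 0-110, 01--0, 1-0-0, 1-00-, 10-10, 11--1
Minterm coverage:
  m1 ⊆ ---01,0-0-1
  m3 ⊆ 0-0-1 [E]
  m5 ⊆ ---01 [E]
  m8 ⊆ -1-0-,-10--,01--0
  m9 ⊆ ---01,-1-0-,-10--,0-0-1
  m10 ⊆ -10--,01--0
  m11 ⊆ -10--,0-0-1
  m12 ⊆ -1-0-,01--0
  m13 ⊆ ---01,-1-0-
  m14 ⊆ 0-110,01--0
  m17 ⊆ ---01,1-00-
  m18 ⊆ 1-0-0,10-10
  m21 ⊆ ---01 [E]
  m22 ⊆ -0110,10-10
  m24 ⊆ -1-0-,-10--,1-0-0,1-00-
  m25 ⊆ ---01,-1-0-,-10--,1-00-,11--1
  m26 ⊆ -10--,1-0-0
  m27 ⊆ -10--,11--1
  m28 ⊆ -1-0- [E]
  m31 ⊆ 11--1 [E]
E = {---01, -1-0-, 0-0-1, 11--1}
Petrick residual → -0110, 01--0, 1-0-0
Cover = d'e + b'cde' + bd' + a'c'e + a'be' + ac'e' + abe  |cover|=7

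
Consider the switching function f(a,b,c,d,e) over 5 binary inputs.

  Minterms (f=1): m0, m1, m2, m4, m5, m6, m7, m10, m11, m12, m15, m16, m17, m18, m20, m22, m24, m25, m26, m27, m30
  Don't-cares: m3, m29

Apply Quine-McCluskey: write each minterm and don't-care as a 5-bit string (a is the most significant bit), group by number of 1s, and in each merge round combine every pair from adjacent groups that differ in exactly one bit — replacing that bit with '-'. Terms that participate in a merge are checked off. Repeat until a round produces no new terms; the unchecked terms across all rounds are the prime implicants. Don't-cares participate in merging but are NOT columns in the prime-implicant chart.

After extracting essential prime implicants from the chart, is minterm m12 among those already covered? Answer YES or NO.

size-2^0 implicants → 00000(✓)  00001(✓)  00010(✓)  00011(✓)  00100(✓)  00101(✓)  00110(✓)  00111(✓)  01010(✓)  01011(✓)  01100(✓)  01111(✓)  10000(✓)  10001(✓)  10010(✓)  10100(✓)  10110(✓)  11000(✓)  11001(✓)  11010(✓)  11011(✓)  11101(✓)  11110(✓)
size-2^1 implicants → -0000(✓)  -0001(✓)  -0010(✓)  -0100(✓)  -0110(✓)  -1010(✓)  -1011(✓)  0-010(✓)  0-011(✓)  0-100  0-111(✓)  00-00(✓)  00-01(✓)  00-10(✓)  00-11(✓)  000-0(✓)  000-1(✓)  0000-(✓)  0001-(✓)  001-0(✓)  001-1(✓)  0010-(✓)  0011-(✓)  01-11(✓)  0101-(✓)  1-000(✓)  1-001(✓)  1-010(✓)  1-110(✓)  10-00(✓)  10-10(✓)  100-0(✓)  1000-(✓)  101-0(✓)  11-01  11-10(✓)  110-0(✓)  110-1(✓)  1100-(✓)  1101-(✓)
size-2^2 implicants → --010  -0-00(✓)  -0-10(✓)  -00-0(✓)  -000-  -01-0(✓)  -101-  0--11  0-01-  00--0(✓)  00--1(✓)  00-0-(✓)  00-1-(✓)  000--(✓)  001--(✓)  1--10  1-0-0  1-00-  10--0(✓)  110--
size-2^3 implicants → -0--0  00---
Unchecked terms (primes): --010, -0--0, -000-, -101-, 0--11, 0-01-, 0-100, 00---, 1--10, 1-0-0, 1-00-, 11-01, 110--
Minterm coverage:
  m0 ⊆ -0--0,-000-,00---
  m1 ⊆ -000-,00---
  m2 ⊆ --010,-0--0,0-01-,00---
  m4 ⊆ -0--0,0-100,00---
  m5 ⊆ 00--- [E]
  m6 ⊆ -0--0,00---
  m7 ⊆ 0--11,00---
  m10 ⊆ --010,-101-,0-01-
  m11 ⊆ -101-,0--11,0-01-
  m12 ⊆ 0-100 [E]
  m15 ⊆ 0--11 [E]
  m16 ⊆ -0--0,-000-,1-0-0,1-00-
  m17 ⊆ -000-,1-00-
  m18 ⊆ --010,-0--0,1--10,1-0-0
  m20 ⊆ -0--0 [E]
  m22 ⊆ -0--0,1--10
  m24 ⊆ 1-0-0,1-00-,110--
  m25 ⊆ 1-00-,11-01,110--
  m26 ⊆ --010,-101-,1--10,1-0-0,110--
  m27 ⊆ -101-,110--
  m30 ⊆ 1--10 [E]
E = {-0--0, 0--11, 0-100, 00---, 1--10}

YES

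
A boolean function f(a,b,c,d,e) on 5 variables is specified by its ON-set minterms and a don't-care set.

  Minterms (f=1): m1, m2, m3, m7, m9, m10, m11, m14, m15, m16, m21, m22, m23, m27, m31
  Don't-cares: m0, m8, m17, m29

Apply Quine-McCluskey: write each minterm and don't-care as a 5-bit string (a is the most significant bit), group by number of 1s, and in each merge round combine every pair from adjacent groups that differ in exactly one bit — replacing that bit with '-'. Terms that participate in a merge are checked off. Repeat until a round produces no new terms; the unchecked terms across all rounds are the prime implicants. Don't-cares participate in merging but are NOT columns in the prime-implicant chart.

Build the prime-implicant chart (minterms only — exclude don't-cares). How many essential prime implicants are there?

5

[col 0] 00000*, 00001*, 00010*, 00011*, 00111*, 01000*, 01001*, 01010*, 01011*, 01110*, 01111*, 10000*, 10001*, 10101*, 10110*, 10111*, 11011*, 11101*, 11111*
[col 1] -0000*, -0001*, -0111*, -1011*, -1111*, 0-000*, 0-001*, 0-010*, 0-011*, 0-111*, 00-11*, 000-0*, 000-1*, 0000-*, 0001-*, 01-10*, 01-11*, 010-0*, 010-1*, 0100-*, 0101-*, 0111-*, 1-101*, 1-111*, 10-01, 1000-*, 101-1*, 1011-, 11-11*, 111-1*
[col 2] --111, -000-, -1-11, 0--11, 0-0-0*, 0-0-1*, 0-00-*, 0-01-*, 000--*, 01-1-, 010--*, 1-1-1
[col 3] 0-0--
Prime implicants: --111, -000-, -1-11, 0--11, 0-0--, 01-1-, 1-1-1, 10-01, 1011-
PI chart (minterm → PIs covering it):
  1 | -000-,0-0--
  2 | 0-0--  (sole → essential)
  3 | 0--11,0-0--
  7 | --111,0--11
  9 | 0-0--  (sole → essential)
  10 | 0-0--,01-1-
  11 | -1-11,0--11,0-0--,01-1-
  14 | 01-1-  (sole → essential)
  15 | --111,-1-11,0--11,01-1-
  16 | -000-  (sole → essential)
  21 | 1-1-1,10-01
  22 | 1011-  (sole → essential)
  23 | --111,1-1-1,1011-
  27 | -1-11  (sole → essential)
  31 | --111,-1-11,1-1-1
Essential prime implicants: -000-, -1-11, 0-0--, 01-1-, 1011-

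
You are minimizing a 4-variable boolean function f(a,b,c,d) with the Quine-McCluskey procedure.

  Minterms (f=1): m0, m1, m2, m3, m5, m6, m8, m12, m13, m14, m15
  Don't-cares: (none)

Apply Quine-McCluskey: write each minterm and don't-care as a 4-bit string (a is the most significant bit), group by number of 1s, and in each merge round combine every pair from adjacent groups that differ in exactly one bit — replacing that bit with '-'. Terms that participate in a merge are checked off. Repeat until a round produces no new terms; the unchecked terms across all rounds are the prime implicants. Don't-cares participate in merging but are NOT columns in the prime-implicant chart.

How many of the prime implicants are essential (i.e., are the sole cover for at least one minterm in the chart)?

[col 0] 0000*, 0001*, 0010*, 0011*, 0101*, 0110*, 1000*, 1100*, 1101*, 1110*, 1111*
[col 1] -000, -101, -110, 0-01, 0-10, 00-0*, 00-1*, 000-*, 001-*, 1-00, 11-0*, 11-1*, 110-*, 111-*
[col 2] 00--, 11--
Prime implicants: -000, -101, -110, 0-01, 0-10, 00--, 1-00, 11--
PI chart (minterm → PIs covering it):
  0 | -000,00--
  1 | 0-01,00--
  2 | 0-10,00--
  3 | 00--  (sole → essential)
  5 | -101,0-01
  6 | -110,0-10
  8 | -000,1-00
  12 | 1-00,11--
  13 | -101,11--
  14 | -110,11--
  15 | 11--  (sole → essential)
Essential prime implicants: 00--, 11--

2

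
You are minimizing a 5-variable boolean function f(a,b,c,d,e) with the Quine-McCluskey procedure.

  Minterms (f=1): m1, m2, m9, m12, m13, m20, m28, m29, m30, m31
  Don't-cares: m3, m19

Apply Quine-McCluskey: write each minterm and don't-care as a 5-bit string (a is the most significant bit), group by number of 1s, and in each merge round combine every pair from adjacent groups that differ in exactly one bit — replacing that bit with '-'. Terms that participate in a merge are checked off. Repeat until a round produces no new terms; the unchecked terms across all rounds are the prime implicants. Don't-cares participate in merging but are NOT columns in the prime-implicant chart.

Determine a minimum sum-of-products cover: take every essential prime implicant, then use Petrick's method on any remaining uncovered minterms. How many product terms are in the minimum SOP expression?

[col 0] 00001*, 00010*, 00011*, 01001*, 01100*, 01101*, 10011*, 10100*, 11100*, 11101*, 11110*, 11111*
[col 1] -0011, -1100*, -1101*, 0-001, 000-1, 0001-, 01-01, 0110-*, 1-100, 111-0*, 111-1*, 1110-*, 1111-*
[col 2] -110-, 111--
Prime implicants: -0011, -110-, 0-001, 000-1, 0001-, 01-01, 1-100, 111--
PI chart (minterm → PIs covering it):
  1 | 0-001,000-1
  2 | 0001-  (sole → essential)
  9 | 0-001,01-01
  12 | -110-  (sole → essential)
  13 | -110-,01-01
  20 | 1-100  (sole → essential)
  28 | -110-,1-100,111--
  29 | -110-,111--
  30 | 111--  (sole → essential)
  31 | 111--  (sole → essential)
Essential prime implicants: -110-, 0001-, 1-100, 111--
Petrick residual → 0-001
Minimum SOP uses 5 PIs: bcd' + a'c'd'e + a'b'c'd + acd'e' + abc

5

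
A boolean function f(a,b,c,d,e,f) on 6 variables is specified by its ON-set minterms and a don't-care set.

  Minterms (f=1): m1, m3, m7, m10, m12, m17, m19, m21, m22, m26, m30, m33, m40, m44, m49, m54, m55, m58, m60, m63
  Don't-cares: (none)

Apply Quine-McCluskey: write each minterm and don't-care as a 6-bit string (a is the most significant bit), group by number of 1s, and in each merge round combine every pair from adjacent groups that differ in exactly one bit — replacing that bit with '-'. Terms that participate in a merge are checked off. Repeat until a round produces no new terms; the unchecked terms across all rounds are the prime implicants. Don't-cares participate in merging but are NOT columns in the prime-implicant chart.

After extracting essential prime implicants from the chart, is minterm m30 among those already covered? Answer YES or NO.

NO

[col 0] 000001*, 000011*, 000111*, 001010*, 001100*, 010001*, 010011*, 010101*, 010110*, 011010*, 011110*, 100001*, 101000*, 101100*, 110001*, 110110*, 110111*, 111010*, 111100*, 111111*
[col 1] -00001*, -01100, -10001*, -10110, -11010, 0-0001*, 0-0011*, 0-1010, 000-11, 0000-1*, 01-110, 010-01, 0100-1*, 011-10, 1-0001*, 1-1100, 101-00, 11-111, 11011-
[col 2] --0001, 0-00-1
Prime implicants: --0001, -01100, -10110, -11010, 0-00-1, 0-1010, 000-11, 01-110, 010-01, 011-10, 1-1100, 101-00, 11-111, 11011-
PI chart (minterm → PIs covering it):
  1 | --0001,0-00-1
  3 | 0-00-1,000-11
  7 | 000-11  (sole → essential)
  10 | 0-1010  (sole → essential)
  12 | -01100  (sole → essential)
  17 | --0001,0-00-1,010-01
  19 | 0-00-1  (sole → essential)
  21 | 010-01  (sole → essential)
  22 | -10110,01-110
  26 | -11010,0-1010,011-10
  30 | 01-110,011-10
  33 | --0001  (sole → essential)
  40 | 101-00  (sole → essential)
  44 | -01100,1-1100,101-00
  49 | --0001  (sole → essential)
  54 | -10110,11011-
  55 | 11-111,11011-
  58 | -11010  (sole → essential)
  60 | 1-1100  (sole → essential)
  63 | 11-111  (sole → essential)
Essential prime implicants: --0001, -01100, -11010, 0-00-1, 0-1010, 000-11, 010-01, 1-1100, 101-00, 11-111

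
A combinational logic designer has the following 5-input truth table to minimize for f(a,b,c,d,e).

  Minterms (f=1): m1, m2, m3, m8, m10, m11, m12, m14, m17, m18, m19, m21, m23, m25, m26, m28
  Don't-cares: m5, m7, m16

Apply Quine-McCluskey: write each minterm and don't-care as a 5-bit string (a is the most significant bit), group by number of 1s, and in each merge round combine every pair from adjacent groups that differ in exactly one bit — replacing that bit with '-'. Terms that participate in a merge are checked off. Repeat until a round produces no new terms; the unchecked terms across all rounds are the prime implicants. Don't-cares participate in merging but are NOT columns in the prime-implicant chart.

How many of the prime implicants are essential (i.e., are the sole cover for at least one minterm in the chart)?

size-2^0 implicants → 00001(✓)  00010(✓)  00011(✓)  00101(✓)  00111(✓)  01000(✓)  01010(✓)  01011(✓)  01100(✓)  01110(✓)  10000(✓)  10001(✓)  10010(✓)  10011(✓)  10101(✓)  10111(✓)  11001(✓)  11010(✓)  11100(✓)
size-2^1 implicants → -0001(✓)  -0010(✓)  -0011(✓)  -0101(✓)  -0111(✓)  -1010(✓)  -1100  0-010(✓)  0-011(✓)  00-01(✓)  00-11(✓)  000-1(✓)  0001-(✓)  001-1(✓)  01-00(✓)  01-10(✓)  010-0(✓)  0101-(✓)  011-0(✓)  1-001  1-010(✓)  10-01(✓)  10-11(✓)  100-0(✓)  100-1(✓)  1000-(✓)  1001-(✓)  101-1(✓)
size-2^2 implicants → --010  -0-01(✓)  -0-11(✓)  -00-1(✓)  -001-  -01-1(✓)  0-01-  00--1(✓)  01--0  10--1(✓)  100--
size-2^3 implicants → -0--1
Unchecked terms (primes): --010, -0--1, -001-, -1100, 0-01-, 01--0, 1-001, 100--
Minterm coverage:
  m1 ⊆ -0--1 [E]
  m2 ⊆ --010,-001-,0-01-
  m3 ⊆ -0--1,-001-,0-01-
  m8 ⊆ 01--0 [E]
  m10 ⊆ --010,0-01-,01--0
  m11 ⊆ 0-01- [E]
  m12 ⊆ -1100,01--0
  m14 ⊆ 01--0 [E]
  m17 ⊆ -0--1,1-001,100--
  m18 ⊆ --010,-001-,100--
  m19 ⊆ -0--1,-001-,100--
  m21 ⊆ -0--1 [E]
  m23 ⊆ -0--1 [E]
  m25 ⊆ 1-001 [E]
  m26 ⊆ --010 [E]
  m28 ⊆ -1100 [E]
E = {--010, -0--1, -1100, 0-01-, 01--0, 1-001}

6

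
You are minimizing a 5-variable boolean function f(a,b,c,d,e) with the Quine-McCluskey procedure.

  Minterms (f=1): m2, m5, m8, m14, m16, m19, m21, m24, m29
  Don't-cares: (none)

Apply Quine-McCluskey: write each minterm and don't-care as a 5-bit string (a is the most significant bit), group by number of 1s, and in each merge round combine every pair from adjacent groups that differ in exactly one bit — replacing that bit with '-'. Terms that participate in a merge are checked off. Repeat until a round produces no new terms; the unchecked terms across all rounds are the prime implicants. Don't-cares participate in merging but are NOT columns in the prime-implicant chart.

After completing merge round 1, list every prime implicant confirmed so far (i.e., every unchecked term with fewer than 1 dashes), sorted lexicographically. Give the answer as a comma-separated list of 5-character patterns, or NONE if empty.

00010, 01110, 10011

size-2^0 implicants → 00010  00101(✓)  01000(✓)  01110  10000(✓)  10011  10101(✓)  11000(✓)  11101(✓)
size-2^1 implicants → -0101  -1000  1-000  1-101
Unchecked terms (primes): -0101, -1000, 00010, 01110, 1-000, 1-101, 10011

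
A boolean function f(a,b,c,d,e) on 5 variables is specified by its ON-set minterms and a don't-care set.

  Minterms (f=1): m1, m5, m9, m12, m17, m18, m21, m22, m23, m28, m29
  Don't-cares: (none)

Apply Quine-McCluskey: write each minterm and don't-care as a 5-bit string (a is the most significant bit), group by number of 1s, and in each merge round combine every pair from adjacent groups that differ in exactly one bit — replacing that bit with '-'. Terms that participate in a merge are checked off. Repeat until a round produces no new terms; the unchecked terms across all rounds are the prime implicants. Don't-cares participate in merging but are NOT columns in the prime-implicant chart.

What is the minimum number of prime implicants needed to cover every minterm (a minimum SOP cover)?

6

[col 0] 00001*, 00101*, 01001*, 01100*, 10001*, 10010*, 10101*, 10110*, 10111*, 11100*, 11101*
[col 1] -0001*, -0101*, -1100, 0-001, 00-01*, 1-101, 10-01*, 10-10, 101-1, 1011-, 1110-
[col 2] -0-01
Prime implicants: -0-01, -1100, 0-001, 1-101, 10-10, 101-1, 1011-, 1110-
PI chart (minterm → PIs covering it):
  1 | -0-01,0-001
  5 | -0-01  (sole → essential)
  9 | 0-001  (sole → essential)
  12 | -1100  (sole → essential)
  17 | -0-01  (sole → essential)
  18 | 10-10  (sole → essential)
  21 | -0-01,1-101,101-1
  22 | 10-10,1011-
  23 | 101-1,1011-
  28 | -1100,1110-
  29 | 1-101,1110-
Essential prime implicants: -0-01, -1100, 0-001, 10-10
Petrick residual → 1-101, 101-1
Minimum SOP uses 6 PIs: b'd'e + bcd'e' + a'c'd'e + acd'e + ab'de' + ab'ce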